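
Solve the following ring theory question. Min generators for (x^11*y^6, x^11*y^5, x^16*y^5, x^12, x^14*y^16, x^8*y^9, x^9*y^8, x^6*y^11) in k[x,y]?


Remove redundant (divisible by others).
x^11*y^6 redundant.
x^16*y^5 redundant.
x^14*y^16 redundant.
Min: x^12, x^11*y^5, x^9*y^8, x^8*y^9, x^6*y^11
Count=5


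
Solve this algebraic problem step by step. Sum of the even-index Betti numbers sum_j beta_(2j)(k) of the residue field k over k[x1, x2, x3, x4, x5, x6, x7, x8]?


Koszul resolution: beta_i(k)=C(n,i), n=8
sum_even C(8,i) = 2^(n-1) = 2^7 = 128


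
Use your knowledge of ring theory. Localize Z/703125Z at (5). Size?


5-primary part: 703125=5^7*9
Size=5^7=78125


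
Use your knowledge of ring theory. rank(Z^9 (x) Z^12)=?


rank(M(x)N) = rank(M)*rank(N)
9*12 = 108


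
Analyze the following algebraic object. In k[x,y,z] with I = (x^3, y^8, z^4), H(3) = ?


Need i<3, j<8, k<4 with i+j+k=3.
For each i, j ranges over max(0,3-i-3)..min(7,3-i):
  i=0: j in [0,3] -> 4
  i=1: j in [0,2] -> 3
  i=2: j in [0,1] -> 2
H(3) = 4+3+2 = 9


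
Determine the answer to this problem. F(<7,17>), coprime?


gcd(7,17)=1 => F=ab-a-b=7*17-7-17=119-24=95


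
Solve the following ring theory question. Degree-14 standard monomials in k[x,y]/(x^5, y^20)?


k[x,y], I = (x^5, y^20), d = 14
Need i < 5 and d-i < 20.
Range: 0 <= i <= 4.
H(14) = 5


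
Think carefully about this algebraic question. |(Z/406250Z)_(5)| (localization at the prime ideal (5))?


5-primary part: 406250=5^6*26
Size=5^6=15625


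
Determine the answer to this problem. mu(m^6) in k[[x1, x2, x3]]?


C(n+d-1,d)=C(8,6)=28


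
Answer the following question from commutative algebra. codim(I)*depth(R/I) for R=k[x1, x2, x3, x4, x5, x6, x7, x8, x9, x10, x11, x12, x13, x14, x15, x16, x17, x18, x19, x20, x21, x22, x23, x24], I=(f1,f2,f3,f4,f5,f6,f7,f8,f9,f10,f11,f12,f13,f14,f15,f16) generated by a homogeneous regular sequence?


codim=16, depth=dim(R/I)=24-16=8
Product=16*8=128


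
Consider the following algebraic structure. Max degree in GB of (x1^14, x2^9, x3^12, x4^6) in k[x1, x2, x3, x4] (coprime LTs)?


Pure powers, coprime LTs => already GB.
Degrees: 14, 9, 12, 6
Max=14


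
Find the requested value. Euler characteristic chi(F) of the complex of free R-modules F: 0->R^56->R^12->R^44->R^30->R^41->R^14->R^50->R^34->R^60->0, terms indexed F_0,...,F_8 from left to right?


chi = sum (-1)^i * rank:
(-1)^0*56=56
(-1)^1*12=-12
(-1)^2*44=44
(-1)^3*30=-30
(-1)^4*41=41
(-1)^5*14=-14
(-1)^6*50=50
(-1)^7*34=-34
(-1)^8*60=60
chi=161


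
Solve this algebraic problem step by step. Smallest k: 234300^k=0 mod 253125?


234300^k mod 253125:
k=1: 234300
k=2: 5625
k=3: 168750
k=4: 0
First zero at k = 4


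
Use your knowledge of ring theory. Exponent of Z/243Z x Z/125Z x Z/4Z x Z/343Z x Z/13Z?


Exponent = lcm of the cyclic orders; pairwise coprime => product.
3^5*5^3*2^2*7^3*13^1=243*125*4*343*13=541768500


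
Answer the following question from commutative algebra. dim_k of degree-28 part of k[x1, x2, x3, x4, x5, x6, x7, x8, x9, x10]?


C(d+n-1,n-1)=C(37,9)=124403620


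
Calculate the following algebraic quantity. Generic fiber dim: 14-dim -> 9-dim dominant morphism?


dim(fiber)=dim(X)-dim(Y)=14-9=5


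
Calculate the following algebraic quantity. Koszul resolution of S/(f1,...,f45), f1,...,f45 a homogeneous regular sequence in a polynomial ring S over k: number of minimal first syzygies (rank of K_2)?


Regular sequence => Koszul complex is the minimal free resolution.
Syz_1 minimally generated by Koszul relations f_i*e_j - f_j*e_i (i<j): mu(Syz_1) = beta_2 = C(m,2) = m(m-1)/2
m=45
45*44/2 = 990


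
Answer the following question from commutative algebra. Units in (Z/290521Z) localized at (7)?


Local ring = Z/2401Z.
phi(2401) = 7^3*(7-1) = 2058


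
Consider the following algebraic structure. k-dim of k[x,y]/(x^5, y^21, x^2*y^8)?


k[x,y]/I, I = (x^5, y^21, x^2*y^8)
Rect: 5x21=105. Corner: (5-2)x(21-8)=39.
dim = 105-39 = 66


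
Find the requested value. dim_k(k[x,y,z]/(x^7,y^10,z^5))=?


Basis: x^iy^jz^k, i<7,j<10,k<5
7*10*5=350


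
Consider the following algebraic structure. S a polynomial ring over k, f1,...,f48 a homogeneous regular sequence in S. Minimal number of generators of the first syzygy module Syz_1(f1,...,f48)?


Regular sequence => Koszul complex is the minimal free resolution.
Syz_1 minimally generated by Koszul relations f_i*e_j - f_j*e_i (i<j): mu(Syz_1) = beta_2 = C(m,2) = m(m-1)/2
m=48
48*47/2 = 1128


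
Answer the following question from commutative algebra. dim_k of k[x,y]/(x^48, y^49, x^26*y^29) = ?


k[x,y]/I, I = (x^48, y^49, x^26*y^29)
Rect: 48x49=2352. Corner: (48-26)x(49-29)=440.
dim = 2352-440 = 1912


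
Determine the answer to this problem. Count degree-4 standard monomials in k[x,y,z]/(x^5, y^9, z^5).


Need i<5, j<9, k<5 with i+j+k=4.
For each i, j ranges over max(0,4-i-4)..min(8,4-i):
  i=0: j in [0,4] -> 5
  i=1: j in [0,3] -> 4
  i=2: j in [0,2] -> 3
  i=3: j in [0,1] -> 2
  i=4: j in [0,0] -> 1
H(4) = 5+4+3+2+1 = 15


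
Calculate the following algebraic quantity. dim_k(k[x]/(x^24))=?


Basis: 1,x,...,x^23
dim=24


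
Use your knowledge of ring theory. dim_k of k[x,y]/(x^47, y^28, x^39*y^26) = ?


k[x,y]/I, I = (x^47, y^28, x^39*y^26)
Rect: 47x28=1316. Corner: (47-39)x(28-26)=16.
dim = 1316-16 = 1300


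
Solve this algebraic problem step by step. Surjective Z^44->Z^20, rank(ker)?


rank(ker) = 44-20 = 24


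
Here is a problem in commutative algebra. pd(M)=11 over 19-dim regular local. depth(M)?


pd+depth=depth(R)=19
depth=19-11=8


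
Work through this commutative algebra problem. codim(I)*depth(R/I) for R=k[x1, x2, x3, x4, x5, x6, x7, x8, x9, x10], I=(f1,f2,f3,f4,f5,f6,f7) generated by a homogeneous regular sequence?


codim=7, depth=dim(R/I)=10-7=3
Product=7*3=21


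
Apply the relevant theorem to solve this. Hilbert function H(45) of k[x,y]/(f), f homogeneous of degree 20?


H(t)=d for t>=d-1.
d=20, t=45
H(45)=20


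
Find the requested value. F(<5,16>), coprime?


gcd(5,16)=1 => F=ab-a-b=5*16-5-16=80-21=59


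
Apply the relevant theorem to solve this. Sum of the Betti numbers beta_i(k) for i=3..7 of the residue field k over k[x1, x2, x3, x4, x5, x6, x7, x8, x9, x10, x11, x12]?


Koszul resolution: beta_i(k)=C(n,i), n=12
C(12,3)=220, C(12,4)=495, C(12,5)=792, C(12,6)=924, C(12,7)=792
Sum=3223


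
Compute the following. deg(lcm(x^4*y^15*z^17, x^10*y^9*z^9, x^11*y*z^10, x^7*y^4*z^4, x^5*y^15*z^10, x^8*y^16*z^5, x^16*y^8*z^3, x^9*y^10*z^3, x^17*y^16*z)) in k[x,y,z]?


lcm = componentwise max:
x: max(4,10,11,7,5,8,16,9,17)=17
y: max(15,9,1,4,15,16,8,10,16)=16
z: max(17,9,10,4,10,5,3,3,1)=17
Total=17+16+17=50


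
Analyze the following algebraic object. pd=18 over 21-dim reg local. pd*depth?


pd+depth=21
depth=21-18=3
pd*depth=18*3=54


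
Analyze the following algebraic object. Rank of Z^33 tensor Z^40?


rank(M(x)N) = rank(M)*rank(N)
33*40 = 1320


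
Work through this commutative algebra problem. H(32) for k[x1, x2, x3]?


C(d+n-1,n-1)=C(34,2)=561


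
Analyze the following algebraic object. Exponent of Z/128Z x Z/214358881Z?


Exponent = lcm of the cyclic orders; pairwise coprime => product.
2^7*11^8=128*214358881=27437936768


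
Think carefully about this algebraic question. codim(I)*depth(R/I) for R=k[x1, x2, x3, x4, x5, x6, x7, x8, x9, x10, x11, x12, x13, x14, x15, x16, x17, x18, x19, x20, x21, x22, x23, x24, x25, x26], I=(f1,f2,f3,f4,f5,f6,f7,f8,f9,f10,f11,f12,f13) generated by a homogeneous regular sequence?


codim=13, depth=dim(R/I)=26-13=13
Product=13*13=169


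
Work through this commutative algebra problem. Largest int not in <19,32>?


gcd(19,32)=1 => F=ab-a-b=19*32-19-32=608-51=557


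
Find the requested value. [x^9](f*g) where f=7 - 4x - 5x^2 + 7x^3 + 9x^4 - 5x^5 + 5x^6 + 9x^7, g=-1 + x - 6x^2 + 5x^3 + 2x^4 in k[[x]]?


[x^9] = sum a_i*b_j, i+j=9
  -5*2=-10
  5*5=25
  9*-6=-54
Sum=-39


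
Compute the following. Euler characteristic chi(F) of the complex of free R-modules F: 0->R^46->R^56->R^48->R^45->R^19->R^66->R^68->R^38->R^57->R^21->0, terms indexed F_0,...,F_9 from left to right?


chi = sum (-1)^i * rank:
(-1)^0*46=46
(-1)^1*56=-56
(-1)^2*48=48
(-1)^3*45=-45
(-1)^4*19=19
(-1)^5*66=-66
(-1)^6*68=68
(-1)^7*38=-38
(-1)^8*57=57
(-1)^9*21=-21
chi=12


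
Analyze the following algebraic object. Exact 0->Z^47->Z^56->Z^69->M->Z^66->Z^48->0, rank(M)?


Alt sum=0:
(-1)^0*47 + (-1)^1*56 + (-1)^2*69 + (-1)^3*? + (-1)^4*66 + (-1)^5*48=0
rank(M)=78


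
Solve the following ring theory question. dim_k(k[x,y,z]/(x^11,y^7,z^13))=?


Basis: x^iy^jz^k, i<11,j<7,k<13
11*7*13=1001


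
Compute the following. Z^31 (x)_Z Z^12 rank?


rank(M(x)N) = rank(M)*rank(N)
31*12 = 372


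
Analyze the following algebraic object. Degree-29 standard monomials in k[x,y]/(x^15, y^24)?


k[x,y], I = (x^15, y^24), d = 29
Need i < 15 and d-i < 24.
Range: 6 <= i <= 14.
H(29) = 9


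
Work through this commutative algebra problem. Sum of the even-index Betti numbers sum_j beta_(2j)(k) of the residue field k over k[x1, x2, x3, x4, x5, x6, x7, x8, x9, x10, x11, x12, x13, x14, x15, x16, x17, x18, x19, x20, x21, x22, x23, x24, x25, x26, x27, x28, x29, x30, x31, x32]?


Koszul resolution: beta_i(k)=C(n,i), n=32
sum_even C(32,i) = 2^(n-1) = 2^31 = 2147483648


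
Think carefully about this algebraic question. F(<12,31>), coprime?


gcd(12,31)=1 => F=ab-a-b=12*31-12-31=372-43=329


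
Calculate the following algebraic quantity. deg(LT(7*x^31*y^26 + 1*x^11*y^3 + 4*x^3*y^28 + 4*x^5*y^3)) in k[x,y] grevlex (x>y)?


LT: 7*x^31*y^26
deg_x=31, deg_y=26
Total=31+26=57


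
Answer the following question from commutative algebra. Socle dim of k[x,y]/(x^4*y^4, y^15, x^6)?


Socle = ann(m) = span of standard monomials u with x*u, y*u in I (staircase corners).
Minimal generators: x^6, x^4*y^4, y^15
Corners: x^3y^14, x^5y^3
Socle dim=2


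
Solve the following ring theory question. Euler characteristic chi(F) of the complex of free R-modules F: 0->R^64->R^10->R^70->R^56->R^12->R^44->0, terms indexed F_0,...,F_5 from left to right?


chi = sum (-1)^i * rank:
(-1)^0*64=64
(-1)^1*10=-10
(-1)^2*70=70
(-1)^3*56=-56
(-1)^4*12=12
(-1)^5*44=-44
chi=36


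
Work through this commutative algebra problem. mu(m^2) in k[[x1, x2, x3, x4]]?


C(n+d-1,d)=C(5,2)=10


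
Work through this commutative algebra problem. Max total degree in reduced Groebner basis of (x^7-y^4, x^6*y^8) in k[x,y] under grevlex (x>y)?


LT(f1)=x^7, LT(f2)=x^6y^8, lcm=x^7y^8
S(f1,f2) = y^8*f1 - x^1*f2 = -y^12
Reduced GB = {f1, f2, y^12}; degrees 7, 14, 12
Max = 14


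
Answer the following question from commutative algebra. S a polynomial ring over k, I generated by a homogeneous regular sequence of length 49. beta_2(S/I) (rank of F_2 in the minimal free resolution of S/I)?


Regular sequence => Koszul complex is the minimal free resolution.
Syz_1 minimally generated by Koszul relations f_i*e_j - f_j*e_i (i<j): mu(Syz_1) = beta_2 = C(m,2) = m(m-1)/2
m=49
49*48/2 = 1176


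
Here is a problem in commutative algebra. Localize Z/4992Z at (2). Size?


2-primary part: 4992=2^7*39
Size=2^7=128


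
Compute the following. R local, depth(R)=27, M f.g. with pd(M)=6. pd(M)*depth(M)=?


pd+depth=27
depth=27-6=21
pd*depth=6*21=126


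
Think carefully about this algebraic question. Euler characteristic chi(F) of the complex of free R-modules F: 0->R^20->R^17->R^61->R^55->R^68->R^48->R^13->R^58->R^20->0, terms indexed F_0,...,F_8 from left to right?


chi = sum (-1)^i * rank:
(-1)^0*20=20
(-1)^1*17=-17
(-1)^2*61=61
(-1)^3*55=-55
(-1)^4*68=68
(-1)^5*48=-48
(-1)^6*13=13
(-1)^7*58=-58
(-1)^8*20=20
chi=4


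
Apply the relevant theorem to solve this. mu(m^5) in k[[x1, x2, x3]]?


C(n+d-1,d)=C(7,5)=21


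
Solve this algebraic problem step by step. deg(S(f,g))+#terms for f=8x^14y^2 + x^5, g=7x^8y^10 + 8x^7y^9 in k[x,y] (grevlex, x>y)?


LT(f)=8x^14y^2, LT(g)=7x^8y^10
lcm(LM)=x^14y^10
S(f,g) (scaled by 56 to clear denominators) = 7y^8*f - 8x^6*g = -64x^13y^9 + 7x^5y^8
2 terms, deg 22.
22+2=24


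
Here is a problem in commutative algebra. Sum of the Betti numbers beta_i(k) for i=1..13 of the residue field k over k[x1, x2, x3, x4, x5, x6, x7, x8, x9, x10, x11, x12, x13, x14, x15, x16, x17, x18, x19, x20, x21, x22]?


Koszul resolution: beta_i(k)=C(n,i), n=22
C(22,1)=22, C(22,2)=231, C(22,3)=1540, C(22,4)=7315, C(22,5)=26334, C(22,6)=74613, C(22,7)=170544, C(22,8)=319770, C(22,9)=497420, C(22,10)=646646, C(22,11)=705432, C(22,12)=646646, C(22,13)=497420
Sum=3593933


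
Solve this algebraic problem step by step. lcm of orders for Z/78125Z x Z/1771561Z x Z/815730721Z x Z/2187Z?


Exponent = lcm of the cyclic orders; pairwise coprime => product.
5^7*11^6*13^8*3^7=78125*1771561*815730721*2187=246911741601744292734375


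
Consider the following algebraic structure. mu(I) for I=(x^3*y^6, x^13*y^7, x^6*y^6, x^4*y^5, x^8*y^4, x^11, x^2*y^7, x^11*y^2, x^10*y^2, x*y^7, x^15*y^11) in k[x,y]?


Remove redundant (divisible by others).
x^11*y^2 redundant.
x^2*y^7 redundant.
x^15*y^11 redundant.
x^6*y^6 redundant.
x^13*y^7 redundant.
Min: x^11, x^10*y^2, x^8*y^4, x^4*y^5, x^3*y^6, x*y^7
Count=6


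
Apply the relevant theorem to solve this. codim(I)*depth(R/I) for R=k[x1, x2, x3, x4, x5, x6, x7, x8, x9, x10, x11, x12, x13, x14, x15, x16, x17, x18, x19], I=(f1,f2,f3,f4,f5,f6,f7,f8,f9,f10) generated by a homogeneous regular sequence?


codim=10, depth=dim(R/I)=19-10=9
Product=10*9=90


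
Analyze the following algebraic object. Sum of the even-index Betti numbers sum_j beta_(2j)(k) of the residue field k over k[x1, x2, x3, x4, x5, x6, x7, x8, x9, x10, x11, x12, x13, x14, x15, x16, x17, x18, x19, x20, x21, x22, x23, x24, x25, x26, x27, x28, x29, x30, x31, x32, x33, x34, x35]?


Koszul resolution: beta_i(k)=C(n,i), n=35
sum_even C(35,i) = 2^(n-1) = 2^34 = 17179869184


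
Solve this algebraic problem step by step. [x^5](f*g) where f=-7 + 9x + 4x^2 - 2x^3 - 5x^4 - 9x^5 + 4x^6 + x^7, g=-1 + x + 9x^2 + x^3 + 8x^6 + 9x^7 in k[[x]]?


[x^5] = sum a_i*b_j, i+j=5
  4*1=4
  -2*9=-18
  -5*1=-5
  -9*-1=9
Sum=-10


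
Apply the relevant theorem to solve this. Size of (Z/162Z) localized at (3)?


3-primary part: 162=3^4*2
Size=3^4=81


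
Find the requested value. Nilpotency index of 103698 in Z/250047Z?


103698^k mod 250047:
k=1: 103698
k=2: 3969
k=3: 0
First zero at k = 3


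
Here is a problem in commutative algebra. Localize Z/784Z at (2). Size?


2-primary part: 784=2^4*49
Size=2^4=16


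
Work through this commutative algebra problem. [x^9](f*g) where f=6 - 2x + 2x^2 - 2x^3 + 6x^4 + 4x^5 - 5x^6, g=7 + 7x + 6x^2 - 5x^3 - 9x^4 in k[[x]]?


[x^9] = sum a_i*b_j, i+j=9
  4*-9=-36
  -5*-5=25
Sum=-11


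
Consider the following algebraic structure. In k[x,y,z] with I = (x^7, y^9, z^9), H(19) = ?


Need i<7, j<9, k<9 with i+j+k=19.
For each i, j ranges over max(0,19-i-8)..min(8,19-i):
  i=0: j in [11,8] -> 0
  i=1: j in [10,8] -> 0
  i=2: j in [9,8] -> 0
  i=3: j in [8,8] -> 1
  i=4: j in [7,8] -> 2
  i=5: j in [6,8] -> 3
  i=6: j in [5,8] -> 4
H(19) = 0+0+0+1+2+3+4 = 10


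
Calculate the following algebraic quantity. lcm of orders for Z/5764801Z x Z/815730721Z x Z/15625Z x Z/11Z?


Exponent = lcm of the cyclic orders; pairwise coprime => product.
7^8*13^8*5^6*11^1=5764801*815730721*15625*11=808246531838542671875


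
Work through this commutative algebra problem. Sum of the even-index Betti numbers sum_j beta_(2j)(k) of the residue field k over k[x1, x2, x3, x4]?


Koszul resolution: beta_i(k)=C(n,i), n=4
sum_even C(4,i) = 2^(n-1) = 2^3 = 8


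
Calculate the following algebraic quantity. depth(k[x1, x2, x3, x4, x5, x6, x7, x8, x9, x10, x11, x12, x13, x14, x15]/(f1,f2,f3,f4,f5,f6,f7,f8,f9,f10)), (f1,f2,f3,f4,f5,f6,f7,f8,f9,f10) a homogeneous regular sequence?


depth(R)=15
depth(R/I)=15-10=5


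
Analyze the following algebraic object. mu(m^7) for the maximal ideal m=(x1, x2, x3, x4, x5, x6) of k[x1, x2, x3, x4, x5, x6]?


Graded Nakayama: mu(m^d) = dim_k (m^d/m^(d+1)) = #degree-7 monomials in 6 vars
C(n+d-1,d)=C(12,7)=792


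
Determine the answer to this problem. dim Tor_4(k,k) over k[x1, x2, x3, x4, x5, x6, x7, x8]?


Koszul: C(n,i)=C(8,4)=70


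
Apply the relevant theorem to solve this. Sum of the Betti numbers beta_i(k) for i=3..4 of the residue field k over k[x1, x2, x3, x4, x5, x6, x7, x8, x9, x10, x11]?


Koszul resolution: beta_i(k)=C(n,i), n=11
C(11,3)=165, C(11,4)=330
Sum=495


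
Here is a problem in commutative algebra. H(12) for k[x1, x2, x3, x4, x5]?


C(d+n-1,n-1)=C(16,4)=1820


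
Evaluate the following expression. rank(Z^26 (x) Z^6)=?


rank(M(x)N) = rank(M)*rank(N)
26*6 = 156


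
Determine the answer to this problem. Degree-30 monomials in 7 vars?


C(d+n-1,n-1)=C(36,6)=1947792


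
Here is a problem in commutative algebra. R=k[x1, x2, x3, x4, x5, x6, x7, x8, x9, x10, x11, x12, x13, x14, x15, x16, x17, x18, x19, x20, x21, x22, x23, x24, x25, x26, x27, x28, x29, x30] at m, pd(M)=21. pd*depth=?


pd+depth=30
depth=30-21=9
pd*depth=21*9=189


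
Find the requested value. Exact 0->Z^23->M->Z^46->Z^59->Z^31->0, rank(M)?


Alt sum=0:
(-1)^0*23 + (-1)^1*? + (-1)^2*46 + (-1)^3*59 + (-1)^4*31=0
rank(M)=41


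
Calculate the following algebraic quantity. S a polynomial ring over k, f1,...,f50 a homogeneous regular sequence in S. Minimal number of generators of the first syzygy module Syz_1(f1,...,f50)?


Regular sequence => Koszul complex is the minimal free resolution.
Syz_1 minimally generated by Koszul relations f_i*e_j - f_j*e_i (i<j): mu(Syz_1) = beta_2 = C(m,2) = m(m-1)/2
m=50
50*49/2 = 1225


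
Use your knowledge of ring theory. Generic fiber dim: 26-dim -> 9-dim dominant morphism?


dim(fiber)=dim(X)-dim(Y)=26-9=17


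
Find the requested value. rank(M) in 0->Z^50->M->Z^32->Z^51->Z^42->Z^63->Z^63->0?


Alt sum=0:
(-1)^0*50 + (-1)^1*? + (-1)^2*32 + (-1)^3*51 + (-1)^4*42 + (-1)^5*63 + (-1)^6*63=0
rank(M)=73


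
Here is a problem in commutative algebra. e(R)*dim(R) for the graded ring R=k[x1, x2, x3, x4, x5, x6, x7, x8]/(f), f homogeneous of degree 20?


e(R)=deg(f)=20, dim(R)=8-1=7
e*dim=20*7=140


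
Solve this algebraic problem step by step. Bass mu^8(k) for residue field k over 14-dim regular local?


C(n,i)=C(14,8)=3003


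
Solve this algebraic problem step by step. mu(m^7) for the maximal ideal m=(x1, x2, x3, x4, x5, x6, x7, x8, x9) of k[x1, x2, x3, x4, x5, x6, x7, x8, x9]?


Graded Nakayama: mu(m^d) = dim_k (m^d/m^(d+1)) = #degree-7 monomials in 9 vars
C(n+d-1,d)=C(15,7)=6435


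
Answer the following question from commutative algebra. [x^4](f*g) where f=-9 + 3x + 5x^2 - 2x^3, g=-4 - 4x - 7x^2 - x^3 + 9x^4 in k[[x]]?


[x^4] = sum a_i*b_j, i+j=4
  -9*9=-81
  3*-1=-3
  5*-7=-35
  -2*-4=8
Sum=-111


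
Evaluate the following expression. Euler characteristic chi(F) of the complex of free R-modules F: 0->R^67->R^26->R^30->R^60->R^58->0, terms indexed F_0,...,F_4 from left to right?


chi = sum (-1)^i * rank:
(-1)^0*67=67
(-1)^1*26=-26
(-1)^2*30=30
(-1)^3*60=-60
(-1)^4*58=58
chi=69


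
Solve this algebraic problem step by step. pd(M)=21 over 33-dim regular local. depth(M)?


pd+depth=depth(R)=33
depth=33-21=12


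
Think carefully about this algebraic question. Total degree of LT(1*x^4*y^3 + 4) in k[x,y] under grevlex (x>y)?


LT: 1*x^4*y^3
deg_x=4, deg_y=3
Total=4+3=7


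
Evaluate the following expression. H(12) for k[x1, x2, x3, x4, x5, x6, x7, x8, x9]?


C(d+n-1,n-1)=C(20,8)=125970


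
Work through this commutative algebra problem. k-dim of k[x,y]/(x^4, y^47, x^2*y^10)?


k[x,y]/I, I = (x^4, y^47, x^2*y^10)
Rect: 4x47=188. Corner: (4-2)x(47-10)=74.
dim = 188-74 = 114


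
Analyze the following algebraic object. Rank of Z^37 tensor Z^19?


rank(M(x)N) = rank(M)*rank(N)
37*19 = 703


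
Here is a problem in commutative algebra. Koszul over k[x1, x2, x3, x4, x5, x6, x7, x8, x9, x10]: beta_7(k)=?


C(n,i)=C(10,7)=120


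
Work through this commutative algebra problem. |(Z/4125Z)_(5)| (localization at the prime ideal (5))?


5-primary part: 4125=5^3*33
Size=5^3=125


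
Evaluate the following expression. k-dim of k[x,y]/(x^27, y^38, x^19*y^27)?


k[x,y]/I, I = (x^27, y^38, x^19*y^27)
Rect: 27x38=1026. Corner: (27-19)x(38-27)=88.
dim = 1026-88 = 938


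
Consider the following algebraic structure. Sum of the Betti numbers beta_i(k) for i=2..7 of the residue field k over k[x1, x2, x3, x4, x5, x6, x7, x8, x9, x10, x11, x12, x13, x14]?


Koszul resolution: beta_i(k)=C(n,i), n=14
C(14,2)=91, C(14,3)=364, C(14,4)=1001, C(14,5)=2002, C(14,6)=3003, C(14,7)=3432
Sum=9893


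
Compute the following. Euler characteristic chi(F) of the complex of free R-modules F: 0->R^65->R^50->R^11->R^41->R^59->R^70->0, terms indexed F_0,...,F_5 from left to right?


chi = sum (-1)^i * rank:
(-1)^0*65=65
(-1)^1*50=-50
(-1)^2*11=11
(-1)^3*41=-41
(-1)^4*59=59
(-1)^5*70=-70
chi=-26


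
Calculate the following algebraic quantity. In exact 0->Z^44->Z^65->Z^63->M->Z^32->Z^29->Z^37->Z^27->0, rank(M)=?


Alt sum=0:
(-1)^0*44 + (-1)^1*65 + (-1)^2*63 + (-1)^3*? + (-1)^4*32 + (-1)^5*29 + (-1)^6*37 + (-1)^7*27=0
rank(M)=55


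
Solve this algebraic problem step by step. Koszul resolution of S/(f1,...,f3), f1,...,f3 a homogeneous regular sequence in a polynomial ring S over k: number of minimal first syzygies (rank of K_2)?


Regular sequence => Koszul complex is the minimal free resolution.
Syz_1 minimally generated by Koszul relations f_i*e_j - f_j*e_i (i<j): mu(Syz_1) = beta_2 = C(m,2) = m(m-1)/2
m=3
3*2/2 = 3


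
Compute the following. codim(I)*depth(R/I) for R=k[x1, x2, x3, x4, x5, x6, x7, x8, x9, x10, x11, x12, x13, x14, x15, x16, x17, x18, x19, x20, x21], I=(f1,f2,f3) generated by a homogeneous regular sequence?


codim=3, depth=dim(R/I)=21-3=18
Product=3*18=54


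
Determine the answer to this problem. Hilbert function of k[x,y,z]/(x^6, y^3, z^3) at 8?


Need i<6, j<3, k<3 with i+j+k=8.
For each i, j ranges over max(0,8-i-2)..min(2,8-i):
  i=0: j in [6,2] -> 0
  i=1: j in [5,2] -> 0
  i=2: j in [4,2] -> 0
  i=3: j in [3,2] -> 0
  i=4: j in [2,2] -> 1
  i=5: j in [1,2] -> 2
H(8) = 0+0+0+0+1+2 = 3


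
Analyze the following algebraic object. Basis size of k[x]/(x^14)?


Basis: 1,x,...,x^13
dim=14


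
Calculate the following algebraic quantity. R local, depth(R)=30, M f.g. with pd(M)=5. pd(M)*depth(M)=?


pd+depth=30
depth=30-5=25
pd*depth=5*25=125


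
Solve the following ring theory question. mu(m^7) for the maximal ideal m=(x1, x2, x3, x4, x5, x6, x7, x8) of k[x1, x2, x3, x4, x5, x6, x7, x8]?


Graded Nakayama: mu(m^d) = dim_k (m^d/m^(d+1)) = #degree-7 monomials in 8 vars
C(n+d-1,d)=C(14,7)=3432


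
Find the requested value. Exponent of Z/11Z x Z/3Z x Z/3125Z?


Exponent = lcm of the cyclic orders; pairwise coprime => product.
11^1*3^1*5^5=11*3*3125=103125


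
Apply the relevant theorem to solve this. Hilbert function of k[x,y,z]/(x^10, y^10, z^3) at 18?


Need i<10, j<10, k<3 with i+j+k=18.
For each i, j ranges over max(0,18-i-2)..min(9,18-i):
  i=0: j in [16,9] -> 0
  i=1: j in [15,9] -> 0
  i=2: j in [14,9] -> 0
  i=3: j in [13,9] -> 0
  i=4: j in [12,9] -> 0
  i=5: j in [11,9] -> 0
  i=6: j in [10,9] -> 0
  i=7: j in [9,9] -> 1
  i=8: j in [8,9] -> 2
  i=9: j in [7,9] -> 3
H(18) = 0+0+0+0+0+0+0+1+2+3 = 6


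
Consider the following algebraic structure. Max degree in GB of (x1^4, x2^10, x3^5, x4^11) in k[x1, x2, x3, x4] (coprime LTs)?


Pure powers, coprime LTs => already GB.
Degrees: 4, 10, 5, 11
Max=11


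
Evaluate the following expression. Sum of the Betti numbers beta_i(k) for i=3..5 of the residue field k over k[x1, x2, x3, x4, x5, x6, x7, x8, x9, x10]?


Koszul resolution: beta_i(k)=C(n,i), n=10
C(10,3)=120, C(10,4)=210, C(10,5)=252
Sum=582


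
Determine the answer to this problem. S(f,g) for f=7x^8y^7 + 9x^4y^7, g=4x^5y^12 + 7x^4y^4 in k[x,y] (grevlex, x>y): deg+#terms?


LT(f)=7x^8y^7, LT(g)=4x^5y^12
lcm(LM)=x^8y^12
S(f,g) (scaled by 28 to clear denominators) = 4y^5*f - 7x^3*g = 36x^4y^12 - 49x^7y^4
2 terms, deg 16.
16+2=18


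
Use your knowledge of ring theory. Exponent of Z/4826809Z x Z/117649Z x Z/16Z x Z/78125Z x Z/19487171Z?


Exponent = lcm of the cyclic orders; pairwise coprime => product.
13^6*7^6*2^4*5^7*11^7=4826809*117649*16*78125*19487171=13832706525206332513750000


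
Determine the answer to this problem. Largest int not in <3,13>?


gcd(3,13)=1 => F=ab-a-b=3*13-3-13=39-16=23


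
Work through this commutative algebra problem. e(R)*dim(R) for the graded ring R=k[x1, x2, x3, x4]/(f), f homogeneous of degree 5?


e(R)=deg(f)=5, dim(R)=4-1=3
e*dim=5*3=15


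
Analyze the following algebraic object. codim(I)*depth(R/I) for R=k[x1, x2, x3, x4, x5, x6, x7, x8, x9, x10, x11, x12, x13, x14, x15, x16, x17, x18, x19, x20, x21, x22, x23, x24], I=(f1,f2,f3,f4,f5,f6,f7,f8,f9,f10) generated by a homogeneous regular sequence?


codim=10, depth=dim(R/I)=24-10=14
Product=10*14=140


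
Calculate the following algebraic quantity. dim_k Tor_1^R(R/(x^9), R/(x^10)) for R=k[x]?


Tor_1(R/I,R/J)=(I cap J)/IJ=(x^10)/(x^19)
dim=19-10=min(9,10)=9


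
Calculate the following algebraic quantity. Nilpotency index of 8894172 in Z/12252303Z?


8894172^k mod 12252303:
k=1: 8894172
k=2: 11879658
k=3: 1759590
k=4: 8946126
k=5: 4084101
k=6: 0
First zero at k = 6


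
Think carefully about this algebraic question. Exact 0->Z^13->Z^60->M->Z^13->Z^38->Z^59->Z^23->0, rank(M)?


Alt sum=0:
(-1)^0*13 + (-1)^1*60 + (-1)^2*? + (-1)^3*13 + (-1)^4*38 + (-1)^5*59 + (-1)^6*23=0
rank(M)=58


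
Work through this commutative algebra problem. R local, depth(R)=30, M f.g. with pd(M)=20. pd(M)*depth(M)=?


pd+depth=30
depth=30-20=10
pd*depth=20*10=200


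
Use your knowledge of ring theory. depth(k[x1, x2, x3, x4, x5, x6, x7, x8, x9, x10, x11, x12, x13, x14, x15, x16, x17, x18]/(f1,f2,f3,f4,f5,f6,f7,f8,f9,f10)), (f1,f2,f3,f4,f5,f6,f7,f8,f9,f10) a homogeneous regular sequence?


depth(R)=18
depth(R/I)=18-10=8


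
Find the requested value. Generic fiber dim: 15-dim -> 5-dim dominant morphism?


dim(fiber)=dim(X)-dim(Y)=15-5=10


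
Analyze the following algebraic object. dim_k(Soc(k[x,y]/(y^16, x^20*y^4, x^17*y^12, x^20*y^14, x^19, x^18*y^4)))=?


Socle = ann(m) = span of standard monomials u with x*u, y*u in I (staircase corners).
Redundant generators: x^20*y^14, x^20*y^4
Minimal generators: x^19, x^18*y^4, x^17*y^12, y^16
Corners: x^16y^15, x^17y^11, x^18y^3
Socle dim=3


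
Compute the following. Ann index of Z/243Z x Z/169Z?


Exponent = lcm of the cyclic orders; pairwise coprime => product.
3^5*13^2=243*169=41067


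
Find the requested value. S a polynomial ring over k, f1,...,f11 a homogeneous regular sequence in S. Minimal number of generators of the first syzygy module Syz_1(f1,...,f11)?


Regular sequence => Koszul complex is the minimal free resolution.
Syz_1 minimally generated by Koszul relations f_i*e_j - f_j*e_i (i<j): mu(Syz_1) = beta_2 = C(m,2) = m(m-1)/2
m=11
11*10/2 = 55


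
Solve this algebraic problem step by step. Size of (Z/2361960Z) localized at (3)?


3-primary part: 2361960=3^10*40
Size=3^10=59049


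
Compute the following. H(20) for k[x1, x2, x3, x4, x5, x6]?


C(d+n-1,n-1)=C(25,5)=53130


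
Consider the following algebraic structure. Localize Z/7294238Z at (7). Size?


7-primary part: 7294238=7^6*62
Size=7^6=117649


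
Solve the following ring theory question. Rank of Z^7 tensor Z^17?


rank(M(x)N) = rank(M)*rank(N)
7*17 = 119


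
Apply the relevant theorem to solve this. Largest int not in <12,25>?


gcd(12,25)=1 => F=ab-a-b=12*25-12-25=300-37=263


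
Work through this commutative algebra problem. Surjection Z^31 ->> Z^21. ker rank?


rank(ker) = 31-21 = 10


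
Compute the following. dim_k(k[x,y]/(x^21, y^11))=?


Basis: x^i*y^j, i<21, j<11
21*11=231


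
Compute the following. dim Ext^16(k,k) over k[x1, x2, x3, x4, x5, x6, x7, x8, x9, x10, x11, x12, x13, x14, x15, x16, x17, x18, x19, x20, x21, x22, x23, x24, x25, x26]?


C(n,i)=C(26,16)=5311735


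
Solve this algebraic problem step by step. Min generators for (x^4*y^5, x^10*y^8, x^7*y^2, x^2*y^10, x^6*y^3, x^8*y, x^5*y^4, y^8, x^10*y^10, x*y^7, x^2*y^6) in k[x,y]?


Remove redundant (divisible by others).
x^10*y^10 redundant.
x^10*y^8 redundant.
x^2*y^10 redundant.
Min: x^8*y, x^7*y^2, x^6*y^3, x^5*y^4, x^4*y^5, x^2*y^6, x*y^7, y^8
Count=8


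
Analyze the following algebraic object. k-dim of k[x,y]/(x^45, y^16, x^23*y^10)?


k[x,y]/I, I = (x^45, y^16, x^23*y^10)
Rect: 45x16=720. Corner: (45-23)x(16-10)=132.
dim = 720-132 = 588


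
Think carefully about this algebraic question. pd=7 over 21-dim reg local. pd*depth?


pd+depth=21
depth=21-7=14
pd*depth=7*14=98


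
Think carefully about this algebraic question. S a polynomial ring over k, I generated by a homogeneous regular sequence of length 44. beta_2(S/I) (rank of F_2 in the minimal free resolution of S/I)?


Regular sequence => Koszul complex is the minimal free resolution.
Syz_1 minimally generated by Koszul relations f_i*e_j - f_j*e_i (i<j): mu(Syz_1) = beta_2 = C(m,2) = m(m-1)/2
m=44
44*43/2 = 946


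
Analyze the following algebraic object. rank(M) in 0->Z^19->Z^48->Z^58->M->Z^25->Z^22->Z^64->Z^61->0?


Alt sum=0:
(-1)^0*19 + (-1)^1*48 + (-1)^2*58 + (-1)^3*? + (-1)^4*25 + (-1)^5*22 + (-1)^6*64 + (-1)^7*61=0
rank(M)=35


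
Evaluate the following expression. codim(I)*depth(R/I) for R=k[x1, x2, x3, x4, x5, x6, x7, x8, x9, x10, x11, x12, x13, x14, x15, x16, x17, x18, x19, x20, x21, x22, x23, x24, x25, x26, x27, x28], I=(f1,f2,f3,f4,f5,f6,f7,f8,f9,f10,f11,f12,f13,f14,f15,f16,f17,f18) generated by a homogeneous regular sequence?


codim=18, depth=dim(R/I)=28-18=10
Product=18*10=180


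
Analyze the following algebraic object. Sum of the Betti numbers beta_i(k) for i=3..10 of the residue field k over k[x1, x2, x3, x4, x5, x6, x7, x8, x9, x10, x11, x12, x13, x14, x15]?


Koszul resolution: beta_i(k)=C(n,i), n=15
C(15,3)=455, C(15,4)=1365, C(15,5)=3003, C(15,6)=5005, C(15,7)=6435, C(15,8)=6435, C(15,9)=5005, C(15,10)=3003
Sum=30706


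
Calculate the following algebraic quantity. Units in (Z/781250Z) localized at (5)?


Local ring = Z/390625Z.
phi(390625) = 5^7*(5-1) = 312500


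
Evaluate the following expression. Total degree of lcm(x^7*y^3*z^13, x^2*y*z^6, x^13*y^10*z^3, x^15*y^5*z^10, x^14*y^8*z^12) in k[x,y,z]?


lcm = componentwise max:
x: max(7,2,13,15,14)=15
y: max(3,1,10,5,8)=10
z: max(13,6,3,10,12)=13
Total=15+10+13=38


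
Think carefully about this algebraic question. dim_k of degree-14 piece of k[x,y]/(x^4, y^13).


k[x,y], I = (x^4, y^13), d = 14
Need i < 4 and d-i < 13.
Range: 2 <= i <= 3.
H(14) = 2


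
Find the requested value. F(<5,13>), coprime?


gcd(5,13)=1 => F=ab-a-b=5*13-5-13=65-18=47


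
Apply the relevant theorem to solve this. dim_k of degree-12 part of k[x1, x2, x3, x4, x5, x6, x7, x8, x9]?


C(d+n-1,n-1)=C(20,8)=125970


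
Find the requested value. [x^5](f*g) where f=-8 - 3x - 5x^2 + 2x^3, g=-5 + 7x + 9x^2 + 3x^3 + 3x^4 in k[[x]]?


[x^5] = sum a_i*b_j, i+j=5
  -3*3=-9
  -5*3=-15
  2*9=18
Sum=-6


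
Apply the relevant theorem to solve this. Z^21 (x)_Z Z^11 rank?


rank(M(x)N) = rank(M)*rank(N)
21*11 = 231


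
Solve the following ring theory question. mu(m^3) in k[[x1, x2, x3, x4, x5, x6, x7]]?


C(n+d-1,d)=C(9,3)=84


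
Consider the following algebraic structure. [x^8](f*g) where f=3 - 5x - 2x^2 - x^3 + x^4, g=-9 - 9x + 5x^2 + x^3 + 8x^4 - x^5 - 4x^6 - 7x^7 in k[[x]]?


[x^8] = sum a_i*b_j, i+j=8
  -5*-7=35
  -2*-4=8
  -1*-1=1
  1*8=8
Sum=52


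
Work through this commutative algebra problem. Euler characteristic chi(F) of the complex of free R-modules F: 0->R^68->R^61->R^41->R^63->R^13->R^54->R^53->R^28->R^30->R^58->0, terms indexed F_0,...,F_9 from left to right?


chi = sum (-1)^i * rank:
(-1)^0*68=68
(-1)^1*61=-61
(-1)^2*41=41
(-1)^3*63=-63
(-1)^4*13=13
(-1)^5*54=-54
(-1)^6*53=53
(-1)^7*28=-28
(-1)^8*30=30
(-1)^9*58=-58
chi=-59


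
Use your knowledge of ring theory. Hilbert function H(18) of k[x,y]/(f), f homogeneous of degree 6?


H(t)=d for t>=d-1.
d=6, t=18
H(18)=6


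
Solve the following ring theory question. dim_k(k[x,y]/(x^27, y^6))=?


Basis: x^i*y^j, i<27, j<6
27*6=162


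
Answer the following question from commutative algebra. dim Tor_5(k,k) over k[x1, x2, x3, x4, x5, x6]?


Koszul: C(n,i)=C(6,5)=6


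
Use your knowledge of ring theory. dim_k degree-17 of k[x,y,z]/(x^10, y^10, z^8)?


Need i<10, j<10, k<8 with i+j+k=17.
For each i, j ranges over max(0,17-i-7)..min(9,17-i):
  i=0: j in [10,9] -> 0
  i=1: j in [9,9] -> 1
  i=2: j in [8,9] -> 2
  i=3: j in [7,9] -> 3
  i=4: j in [6,9] -> 4
  i=5: j in [5,9] -> 5
  i=6: j in [4,9] -> 6
  i=7: j in [3,9] -> 7
  i=8: j in [2,9] -> 8
  i=9: j in [1,8] -> 8
H(17) = 0+1+2+3+4+5+6+7+8+8 = 44


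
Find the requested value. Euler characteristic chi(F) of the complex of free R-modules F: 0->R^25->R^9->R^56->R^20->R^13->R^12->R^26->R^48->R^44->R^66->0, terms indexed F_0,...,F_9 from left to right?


chi = sum (-1)^i * rank:
(-1)^0*25=25
(-1)^1*9=-9
(-1)^2*56=56
(-1)^3*20=-20
(-1)^4*13=13
(-1)^5*12=-12
(-1)^6*26=26
(-1)^7*48=-48
(-1)^8*44=44
(-1)^9*66=-66
chi=9


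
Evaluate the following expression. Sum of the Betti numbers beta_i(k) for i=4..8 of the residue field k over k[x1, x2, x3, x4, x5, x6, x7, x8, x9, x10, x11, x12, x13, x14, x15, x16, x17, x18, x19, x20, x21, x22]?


Koszul resolution: beta_i(k)=C(n,i), n=22
C(22,4)=7315, C(22,5)=26334, C(22,6)=74613, C(22,7)=170544, C(22,8)=319770
Sum=598576


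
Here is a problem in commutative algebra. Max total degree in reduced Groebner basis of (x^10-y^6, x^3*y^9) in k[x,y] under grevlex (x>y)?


LT(f1)=x^10, LT(f2)=x^3y^9, lcm=x^10y^9
S(f1,f2) = y^9*f1 - x^7*f2 = -y^15
Reduced GB = {f1, f2, y^15}; degrees 10, 12, 15
Max = 15


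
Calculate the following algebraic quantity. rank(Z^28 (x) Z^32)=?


rank(M(x)N) = rank(M)*rank(N)
28*32 = 896


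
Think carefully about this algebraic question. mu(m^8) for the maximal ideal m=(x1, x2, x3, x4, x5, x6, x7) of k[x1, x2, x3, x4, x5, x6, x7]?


Graded Nakayama: mu(m^d) = dim_k (m^d/m^(d+1)) = #degree-8 monomials in 7 vars
C(n+d-1,d)=C(14,8)=3003


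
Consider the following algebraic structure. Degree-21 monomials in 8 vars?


C(d+n-1,n-1)=C(28,7)=1184040


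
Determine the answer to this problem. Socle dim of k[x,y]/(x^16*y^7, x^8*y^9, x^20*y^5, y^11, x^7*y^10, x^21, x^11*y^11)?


Socle = ann(m) = span of standard monomials u with x*u, y*u in I (staircase corners).
Redundant generators: x^11*y^11
Minimal generators: x^21, x^20*y^5, x^16*y^7, x^8*y^9, x^7*y^10, y^11
Corners: x^6y^10, x^7y^9, x^15y^8, x^19y^6, x^20y^4
Socle dim=5


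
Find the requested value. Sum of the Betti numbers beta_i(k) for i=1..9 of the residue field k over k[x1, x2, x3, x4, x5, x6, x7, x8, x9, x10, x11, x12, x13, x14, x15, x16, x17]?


Koszul resolution: beta_i(k)=C(n,i), n=17
C(17,1)=17, C(17,2)=136, C(17,3)=680, C(17,4)=2380, C(17,5)=6188, C(17,6)=12376, C(17,7)=19448, C(17,8)=24310, C(17,9)=24310
Sum=89845


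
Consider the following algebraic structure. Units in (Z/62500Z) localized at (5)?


Local ring = Z/15625Z.
phi(15625) = 5^5*(5-1) = 12500


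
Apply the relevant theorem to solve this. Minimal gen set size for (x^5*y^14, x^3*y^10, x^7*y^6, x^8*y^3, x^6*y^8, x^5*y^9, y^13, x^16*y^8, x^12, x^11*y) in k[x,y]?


Remove redundant (divisible by others).
x^5*y^14 redundant.
x^16*y^8 redundant.
Min: x^12, x^11*y, x^8*y^3, x^7*y^6, x^6*y^8, x^5*y^9, x^3*y^10, y^13
Count=8


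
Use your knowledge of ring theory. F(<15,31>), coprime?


gcd(15,31)=1 => F=ab-a-b=15*31-15-31=465-46=419


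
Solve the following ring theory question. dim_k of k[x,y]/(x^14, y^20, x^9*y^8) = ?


k[x,y]/I, I = (x^14, y^20, x^9*y^8)
Rect: 14x20=280. Corner: (14-9)x(20-8)=60.
dim = 280-60 = 220


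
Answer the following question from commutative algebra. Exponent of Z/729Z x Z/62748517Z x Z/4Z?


Exponent = lcm of the cyclic orders; pairwise coprime => product.
3^6*13^7*2^2=729*62748517*4=182974675572


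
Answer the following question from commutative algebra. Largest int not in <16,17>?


gcd(16,17)=1 => F=ab-a-b=16*17-16-17=272-33=239


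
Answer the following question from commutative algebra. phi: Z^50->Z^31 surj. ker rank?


rank(ker) = 50-31 = 19


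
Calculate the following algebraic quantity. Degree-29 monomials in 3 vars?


C(d+n-1,n-1)=C(31,2)=465


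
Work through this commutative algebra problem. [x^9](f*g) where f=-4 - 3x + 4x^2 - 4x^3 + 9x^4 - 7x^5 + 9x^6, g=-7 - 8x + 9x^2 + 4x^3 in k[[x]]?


[x^9] = sum a_i*b_j, i+j=9
  9*4=36
Sum=36


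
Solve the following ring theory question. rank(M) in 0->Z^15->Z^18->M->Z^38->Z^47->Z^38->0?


Alt sum=0:
(-1)^0*15 + (-1)^1*18 + (-1)^2*? + (-1)^3*38 + (-1)^4*47 + (-1)^5*38=0
rank(M)=32


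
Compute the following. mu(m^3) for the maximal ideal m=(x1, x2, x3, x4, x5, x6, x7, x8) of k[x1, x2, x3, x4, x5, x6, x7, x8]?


Graded Nakayama: mu(m^d) = dim_k (m^d/m^(d+1)) = #degree-3 monomials in 8 vars
C(n+d-1,d)=C(10,3)=120


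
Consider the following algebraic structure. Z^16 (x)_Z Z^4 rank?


rank(M(x)N) = rank(M)*rank(N)
16*4 = 64


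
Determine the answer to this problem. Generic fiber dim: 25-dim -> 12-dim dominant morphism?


dim(fiber)=dim(X)-dim(Y)=25-12=13


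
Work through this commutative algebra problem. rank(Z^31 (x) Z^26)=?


rank(M(x)N) = rank(M)*rank(N)
31*26 = 806


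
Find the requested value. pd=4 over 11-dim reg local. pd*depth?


pd+depth=11
depth=11-4=7
pd*depth=4*7=28


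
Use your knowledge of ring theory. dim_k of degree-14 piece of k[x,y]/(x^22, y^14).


k[x,y], I = (x^22, y^14), d = 14
Need i < 22 and d-i < 14.
Range: 1 <= i <= 14.
H(14) = 14


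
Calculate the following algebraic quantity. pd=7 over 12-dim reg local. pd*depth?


pd+depth=12
depth=12-7=5
pd*depth=7*5=35


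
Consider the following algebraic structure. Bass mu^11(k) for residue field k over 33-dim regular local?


C(n,i)=C(33,11)=193536720


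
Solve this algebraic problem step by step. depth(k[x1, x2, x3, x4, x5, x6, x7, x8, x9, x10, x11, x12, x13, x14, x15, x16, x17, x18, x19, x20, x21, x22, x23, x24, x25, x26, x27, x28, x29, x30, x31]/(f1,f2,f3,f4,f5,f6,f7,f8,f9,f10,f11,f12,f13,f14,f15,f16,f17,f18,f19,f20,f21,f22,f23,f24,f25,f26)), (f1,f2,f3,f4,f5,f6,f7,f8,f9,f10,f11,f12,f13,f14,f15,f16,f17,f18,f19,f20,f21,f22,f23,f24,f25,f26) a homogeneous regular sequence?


depth(R)=31
depth(R/I)=31-26=5


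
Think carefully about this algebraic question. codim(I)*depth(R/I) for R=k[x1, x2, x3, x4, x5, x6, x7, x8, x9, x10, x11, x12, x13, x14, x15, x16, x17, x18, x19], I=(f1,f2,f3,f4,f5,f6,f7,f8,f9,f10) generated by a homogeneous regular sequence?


codim=10, depth=dim(R/I)=19-10=9
Product=10*9=90


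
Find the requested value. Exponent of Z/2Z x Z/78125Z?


Exponent = lcm of the cyclic orders; pairwise coprime => product.
2^1*5^7=2*78125=156250


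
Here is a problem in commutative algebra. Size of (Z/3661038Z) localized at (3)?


3-primary part: 3661038=3^10*62
Size=3^10=59049


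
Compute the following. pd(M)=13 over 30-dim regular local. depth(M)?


pd+depth=depth(R)=30
depth=30-13=17
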